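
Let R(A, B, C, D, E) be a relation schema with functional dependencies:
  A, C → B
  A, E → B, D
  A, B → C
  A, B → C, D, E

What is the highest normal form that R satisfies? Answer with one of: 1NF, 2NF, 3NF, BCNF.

BCNF

Candidate keys: {A, B}, {A, C}, {A, E}. Prime attributes: {A, B, C, E}.
The left-hand side of every FD is a superkey, so BCNF is satisfied.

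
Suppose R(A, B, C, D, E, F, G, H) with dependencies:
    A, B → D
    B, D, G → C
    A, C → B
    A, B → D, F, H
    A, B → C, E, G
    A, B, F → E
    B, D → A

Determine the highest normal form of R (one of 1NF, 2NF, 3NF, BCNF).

Candidate keys: {A, B}, {A, C}, {B, D}. Prime attributes: {A, B, C, D}.
Each dependency's left side is a superkey — BCNF holds.

BCNF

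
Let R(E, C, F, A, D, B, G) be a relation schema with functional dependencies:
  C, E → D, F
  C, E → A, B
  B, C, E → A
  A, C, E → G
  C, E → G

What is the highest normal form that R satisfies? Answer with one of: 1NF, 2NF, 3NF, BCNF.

BCNF

Candidate key: {C, E}. Prime attributes: {C, E}.
The left-hand side of every FD is a superkey, so BCNF is satisfied.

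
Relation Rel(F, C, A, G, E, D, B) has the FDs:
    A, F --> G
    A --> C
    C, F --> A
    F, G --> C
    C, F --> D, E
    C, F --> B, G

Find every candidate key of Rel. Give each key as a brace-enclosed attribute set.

Attributes never on any right-hand side: {F} — every candidate key must contain it.
{A, F}⁺ = {A, B, C, D, E, F, G} — all of the relation — so {A, F} is a candidate key.
{C, F}⁺ = {A, B, C, D, E, F, G} — all of the relation — so {C, F} is a candidate key.
{F, G}⁺ = {A, B, C, D, E, F, G} — all of the relation — so {F, G} is a candidate key.
These are minimal and exhaustive — every other superkey contains one of them.

{A, F}, {C, F}, {F, G}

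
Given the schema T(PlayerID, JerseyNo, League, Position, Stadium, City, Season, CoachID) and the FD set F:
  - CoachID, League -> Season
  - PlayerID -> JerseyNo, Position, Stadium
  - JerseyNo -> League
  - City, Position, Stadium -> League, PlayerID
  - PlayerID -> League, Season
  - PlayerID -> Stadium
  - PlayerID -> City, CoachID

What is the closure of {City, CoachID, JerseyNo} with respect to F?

Start with {City, CoachID, JerseyNo}.
JerseyNo -> League applies; add {League} → now {City, CoachID, JerseyNo, League}.
CoachID, League -> Season applies; add {Season} → now {City, CoachID, JerseyNo, League, Season}.
No further FD applies.

{City, CoachID, JerseyNo, League, Season}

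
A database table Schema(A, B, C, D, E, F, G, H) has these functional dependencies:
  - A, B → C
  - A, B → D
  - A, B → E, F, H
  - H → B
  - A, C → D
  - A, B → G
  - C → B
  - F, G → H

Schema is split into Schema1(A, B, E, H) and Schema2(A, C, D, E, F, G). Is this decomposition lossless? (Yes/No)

No

The shared attributes are {A, E} and {A, E}⁺ = {A, E}.
Schema1 ⊄ {A, E} and Schema2 ⊄ {A, E}, so the split is lossy.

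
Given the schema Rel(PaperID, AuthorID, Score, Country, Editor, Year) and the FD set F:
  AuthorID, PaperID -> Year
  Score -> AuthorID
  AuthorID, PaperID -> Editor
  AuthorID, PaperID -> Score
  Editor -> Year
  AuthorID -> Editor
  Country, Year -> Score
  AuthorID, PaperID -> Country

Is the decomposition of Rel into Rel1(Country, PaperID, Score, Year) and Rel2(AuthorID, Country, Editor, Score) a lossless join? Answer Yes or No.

Yes

Common attributes: {Country, Score}; their closure is {AuthorID, Country, Editor, Score, Year}.
Since Rel2 ⊆ {AuthorID, Country, Editor, Score, Year}, the intersection is a superkey of Rel2; the decomposition is lossless.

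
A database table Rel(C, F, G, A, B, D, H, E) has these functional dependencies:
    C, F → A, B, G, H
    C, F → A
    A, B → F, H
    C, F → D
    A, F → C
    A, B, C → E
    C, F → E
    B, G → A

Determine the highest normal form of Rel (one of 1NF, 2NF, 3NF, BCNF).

BCNF

Candidate keys: {A, B}, {A, F}, {B, G}, {C, F}. Prime attributes: {A, B, C, F, G}.
Each dependency's left side is a superkey — BCNF holds.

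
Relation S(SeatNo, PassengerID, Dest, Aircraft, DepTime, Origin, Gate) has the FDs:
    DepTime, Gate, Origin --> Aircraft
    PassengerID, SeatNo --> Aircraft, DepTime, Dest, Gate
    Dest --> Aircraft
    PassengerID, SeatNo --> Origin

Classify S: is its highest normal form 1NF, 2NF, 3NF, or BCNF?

2NF

Candidate key: {PassengerID, SeatNo}. Prime attributes: {PassengerID, SeatNo}.
DepTime, Gate, Origin --> Aircraft: {DepTime, Gate, Origin}⁺ = {Aircraft, DepTime, Gate, Origin}, which is not all of the attributes, so the left side is not a superkey — BCNF is violated.
DepTime, Gate, Origin --> Aircraft has non-prime {Aircraft} on the right and a non-superkey on the left, so 3NF fails.
No non-prime attribute depends on a proper subset of any candidate key, so 2NF holds.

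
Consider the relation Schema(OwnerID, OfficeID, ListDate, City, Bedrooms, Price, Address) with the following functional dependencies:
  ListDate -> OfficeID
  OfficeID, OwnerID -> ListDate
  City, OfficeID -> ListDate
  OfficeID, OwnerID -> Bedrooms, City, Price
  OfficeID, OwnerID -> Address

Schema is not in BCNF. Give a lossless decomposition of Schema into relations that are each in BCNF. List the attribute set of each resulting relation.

{Address, Bedrooms, City, ListDate, OwnerID, Price}; {ListDate, OfficeID}

Candidate keys of the original relation: {ListDate, OwnerID}, {OfficeID, OwnerID}.
{Address, Bedrooms, City, ListDate, OfficeID, OwnerID, Price}: {ListDate} determines {ListDate, OfficeID} here but is not a superkey — split on ListDate -> OfficeID, giving {ListDate, OfficeID} and {Address, Bedrooms, City, ListDate, OwnerID, Price}.
{ListDate, OfficeID} has no BCNF violation.
{Address, Bedrooms, City, ListDate, OwnerID, Price} has no BCNF violation.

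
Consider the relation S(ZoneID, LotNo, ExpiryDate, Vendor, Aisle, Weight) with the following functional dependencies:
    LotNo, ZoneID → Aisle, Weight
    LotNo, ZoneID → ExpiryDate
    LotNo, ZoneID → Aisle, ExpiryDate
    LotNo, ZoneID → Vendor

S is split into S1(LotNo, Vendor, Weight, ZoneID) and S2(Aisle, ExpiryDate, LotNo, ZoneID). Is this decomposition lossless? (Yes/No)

Yes

The shared attributes are {LotNo, ZoneID} and {LotNo, ZoneID}⁺ = {Aisle, ExpiryDate, LotNo, Vendor, Weight, ZoneID}.
This includes all of S1, so the common attributes are a superkey of S1 — the join is lossless.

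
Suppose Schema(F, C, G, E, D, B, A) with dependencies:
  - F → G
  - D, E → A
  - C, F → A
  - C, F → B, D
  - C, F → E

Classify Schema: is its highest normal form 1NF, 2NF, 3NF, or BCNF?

1NF

Candidate key: {C, F}. Prime attributes: {C, F}.
F → G breaks BCNF: {F}⁺ = {F, G}, so {F} is not a superkey.
F → G determines the non-prime attribute {G} from a non-superkey — 3NF is violated.
{F} is a proper subset of the key {C, F}, and {F}⁺ contains the non-prime attribute {G} — a partial dependency, so 2NF is violated.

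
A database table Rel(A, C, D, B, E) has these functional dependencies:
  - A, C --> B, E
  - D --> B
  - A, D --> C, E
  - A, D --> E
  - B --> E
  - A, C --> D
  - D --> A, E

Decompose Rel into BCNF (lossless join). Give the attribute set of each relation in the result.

Candidate keys of the original relation: {A, C}, {D}.
In {A, B, C, D, E}, {B} is not a superkey ({B}⁺ restricted to this set is {B, E}), so split on B --> E into {B, E} and {A, B, C, D}.
{B, E}: every determinant is a superkey — BCNF.
{A, B, C, D}: every determinant is a superkey — BCNF.

{A, B, C, D}; {B, E}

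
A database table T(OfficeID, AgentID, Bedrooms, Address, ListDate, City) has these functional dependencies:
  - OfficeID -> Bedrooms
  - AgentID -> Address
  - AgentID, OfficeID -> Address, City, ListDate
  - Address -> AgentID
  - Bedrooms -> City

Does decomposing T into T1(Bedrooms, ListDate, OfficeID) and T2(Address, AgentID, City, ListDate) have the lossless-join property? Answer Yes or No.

No

The shared attributes are {ListDate} and {ListDate}⁺ = {ListDate}.
Neither T1 nor T2 is contained in that closure, so the decomposition is lossy.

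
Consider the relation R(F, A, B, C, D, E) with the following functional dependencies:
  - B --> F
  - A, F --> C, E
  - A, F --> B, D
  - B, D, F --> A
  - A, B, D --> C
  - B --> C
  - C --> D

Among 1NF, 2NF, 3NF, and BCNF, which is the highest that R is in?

Candidate keys: {A, F}, {B}. Prime attributes: {A, B, F}.
For C --> D we have {C}⁺ = {C, D}; {C} is not a superkey, so BCNF fails.
Because {D} is non-prime and the left side of C --> D is not a superkey, the relation is not in 3NF.
No non-prime attribute depends on a proper subset of any candidate key, so 2NF holds.

2NF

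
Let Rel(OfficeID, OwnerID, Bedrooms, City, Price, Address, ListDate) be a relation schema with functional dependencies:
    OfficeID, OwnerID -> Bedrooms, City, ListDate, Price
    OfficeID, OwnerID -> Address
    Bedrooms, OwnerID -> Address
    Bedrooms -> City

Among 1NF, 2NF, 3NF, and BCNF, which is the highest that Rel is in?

2NF

Candidate key: {OfficeID, OwnerID}. Prime attributes: {OfficeID, OwnerID}.
Bedrooms, OwnerID -> Address breaks BCNF: {Bedrooms, OwnerID}⁺ = {Address, Bedrooms, City, OwnerID}, so {Bedrooms, OwnerID} is not a superkey.
Because {Address} is non-prime and the left side of Bedrooms, OwnerID -> Address is not a superkey, the relation is not in 3NF.
No proper subset of a key has a non-prime attribute in its closure, so there is no partial dependency; 2NF holds.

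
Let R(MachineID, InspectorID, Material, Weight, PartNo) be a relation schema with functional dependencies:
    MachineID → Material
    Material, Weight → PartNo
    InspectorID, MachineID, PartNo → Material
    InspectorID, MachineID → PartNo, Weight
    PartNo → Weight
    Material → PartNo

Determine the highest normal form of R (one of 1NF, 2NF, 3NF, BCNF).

Candidate key: {InspectorID, MachineID}. Prime attributes: {InspectorID, MachineID}.
For MachineID → Material we have {MachineID}⁺ = {MachineID, Material, PartNo, Weight}; {MachineID} is not a superkey, so BCNF fails.
Because {Material} is non-prime and the left side of MachineID → Material is not a superkey, the relation is not in 3NF.
{MachineID} is a proper subset of the key {InspectorID, MachineID}, and {MachineID}⁺ contains the non-prime attributes {Material, PartNo, Weight} — a partial dependency, so 2NF is violated.

1NF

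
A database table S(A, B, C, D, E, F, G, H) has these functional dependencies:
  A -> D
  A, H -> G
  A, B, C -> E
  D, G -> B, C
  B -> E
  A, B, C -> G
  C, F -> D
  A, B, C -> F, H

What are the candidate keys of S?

Attributes never on any right-hand side: {A} — every candidate key must contain it.
{A, G} is a candidate key since {A, G}⁺ = {A, B, C, D, E, F, G, H} covers every attribute.
{A, H} is a candidate key since {A, H}⁺ = {A, B, C, D, E, F, G, H} covers every attribute.
{A, B, C} is a candidate key since {A, B, C}⁺ = {A, B, C, D, E, F, G, H} covers every attribute.
Any other superkey properly contains one of these, so there are no further candidate keys.

{A, B, C}, {A, G}, {A, H}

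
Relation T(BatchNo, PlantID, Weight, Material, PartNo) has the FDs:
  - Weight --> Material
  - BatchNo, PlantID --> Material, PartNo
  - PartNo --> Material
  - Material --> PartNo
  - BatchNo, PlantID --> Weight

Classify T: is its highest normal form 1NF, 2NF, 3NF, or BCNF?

2NF

Candidate key: {BatchNo, PlantID}. Prime attributes: {BatchNo, PlantID}.
Weight --> Material breaks BCNF: {Weight}⁺ = {Material, PartNo, Weight}, so {Weight} is not a superkey.
Weight --> Material has non-prime {Material} on the right and a non-superkey on the left, so 3NF fails.
Checking every proper subset of each key, none determines a non-prime attribute — 2NF is satisfied.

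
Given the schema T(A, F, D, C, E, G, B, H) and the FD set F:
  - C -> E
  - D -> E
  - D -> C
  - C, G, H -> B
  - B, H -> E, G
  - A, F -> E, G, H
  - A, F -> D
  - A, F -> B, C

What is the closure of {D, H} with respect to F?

{C, D, E, H}

Start with {D, H}.
D -> E applies; add {E} → now {D, E, H}.
D -> C applies; add {C} → now {C, D, E, H}.
No further FD applies.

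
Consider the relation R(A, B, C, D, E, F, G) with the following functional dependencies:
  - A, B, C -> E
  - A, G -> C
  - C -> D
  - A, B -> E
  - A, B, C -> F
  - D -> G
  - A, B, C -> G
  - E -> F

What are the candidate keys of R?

{A, B} never appear on the right of any FD, so every key must include all of them.
{A, B, C} is a candidate key since {A, B, C}⁺ = {A, B, C, D, E, F, G} covers every attribute.
{A, B, D} is a candidate key since {A, B, D}⁺ = {A, B, C, D, E, F, G} covers every attribute.
{A, B, G} is a candidate key since {A, B, G}⁺ = {A, B, C, D, E, F, G} covers every attribute.
No proper subset of any of these is a key, and no other minimal superkey exists.

{A, B, C}, {A, B, D}, {A, B, G}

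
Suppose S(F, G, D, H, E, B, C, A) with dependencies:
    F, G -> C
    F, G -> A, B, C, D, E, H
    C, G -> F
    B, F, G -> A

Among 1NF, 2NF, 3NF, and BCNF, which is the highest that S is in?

Candidate keys: {C, G}, {F, G}. Prime attributes: {C, F, G}.
Each dependency's left side is a superkey — BCNF holds.

BCNF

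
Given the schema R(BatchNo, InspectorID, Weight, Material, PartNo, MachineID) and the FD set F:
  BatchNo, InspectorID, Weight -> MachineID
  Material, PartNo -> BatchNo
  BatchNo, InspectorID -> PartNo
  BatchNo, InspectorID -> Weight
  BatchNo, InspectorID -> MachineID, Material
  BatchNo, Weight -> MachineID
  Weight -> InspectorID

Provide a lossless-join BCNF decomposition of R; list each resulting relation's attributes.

Candidate keys of the original relation: {BatchNo, InspectorID}, {BatchNo, Weight}, {InspectorID, Material, PartNo}, {Material, PartNo, Weight}.
In {BatchNo, InspectorID, MachineID, Material, PartNo, Weight}, {Material, PartNo} is not a superkey ({Material, PartNo}⁺ restricted to this set is {BatchNo, Material, PartNo}), so split on Material, PartNo -> BatchNo into {BatchNo, Material, PartNo} and {InspectorID, MachineID, Material, PartNo, Weight}.
{BatchNo, Material, PartNo}: every determinant is a superkey — BCNF.
In {InspectorID, MachineID, Material, PartNo, Weight}, {Weight} is not a superkey ({Weight}⁺ restricted to this set is {InspectorID, Weight}), so split on Weight -> InspectorID into {InspectorID, Weight} and {MachineID, Material, PartNo, Weight}.
{InspectorID, Weight}: every determinant is a superkey — BCNF.
{MachineID, Material, PartNo, Weight}: every determinant is a superkey — BCNF.

{BatchNo, Material, PartNo}; {InspectorID, Weight}; {MachineID, Material, PartNo, Weight}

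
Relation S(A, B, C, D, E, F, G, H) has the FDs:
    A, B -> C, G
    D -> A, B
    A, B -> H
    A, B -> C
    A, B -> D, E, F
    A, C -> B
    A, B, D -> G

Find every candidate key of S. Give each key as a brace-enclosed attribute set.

{D}⁺ = {A, B, C, D, E, F, G, H} — all of the relation — so {D} is a candidate key.
{A, B}⁺ = {A, B, C, D, E, F, G, H} — all of the relation — so {A, B} is a candidate key.
{A, C}⁺ = {A, B, C, D, E, F, G, H} — all of the relation — so {A, C} is a candidate key.
These are minimal and exhaustive — every other superkey contains one of them.

{A, B}, {A, C}, {D}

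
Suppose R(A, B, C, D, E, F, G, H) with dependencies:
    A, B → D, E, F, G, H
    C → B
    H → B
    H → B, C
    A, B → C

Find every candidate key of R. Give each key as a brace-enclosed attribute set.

No FD produces {A}, so it must be in every candidate key.
{A, B} is a candidate key since {A, B}⁺ = {A, B, C, D, E, F, G, H} covers every attribute.
{A, C} is a candidate key since {A, C}⁺ = {A, B, C, D, E, F, G, H} covers every attribute.
{A, H} is a candidate key since {A, H}⁺ = {A, B, C, D, E, F, G, H} covers every attribute.
Any other superkey properly contains one of these, so there are no further candidate keys.

{A, B}, {A, C}, {A, H}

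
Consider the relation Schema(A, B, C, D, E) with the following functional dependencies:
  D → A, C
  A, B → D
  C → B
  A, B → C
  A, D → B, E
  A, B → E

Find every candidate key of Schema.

{A, B}, {A, C}, {D}

Closure of {D} is {A, B, C, D, E}, the whole schema; {D} is a candidate key.
Closure of {A, B} is {A, B, C, D, E}, the whole schema; {A, B} is a candidate key.
Closure of {A, C} is {A, B, C, D, E}, the whole schema; {A, C} is a candidate key.
These are minimal and exhaustive — every other superkey contains one of them.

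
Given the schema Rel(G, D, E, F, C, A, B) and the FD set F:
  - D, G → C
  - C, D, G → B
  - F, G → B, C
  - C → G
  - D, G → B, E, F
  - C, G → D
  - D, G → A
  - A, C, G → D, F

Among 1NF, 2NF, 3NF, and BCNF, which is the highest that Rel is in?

BCNF

Candidate keys: {C}, {D, G}, {F, G}. Prime attributes: {C, D, F, G}.
Every FD has a superkey on the left, so the relation is in BCNF.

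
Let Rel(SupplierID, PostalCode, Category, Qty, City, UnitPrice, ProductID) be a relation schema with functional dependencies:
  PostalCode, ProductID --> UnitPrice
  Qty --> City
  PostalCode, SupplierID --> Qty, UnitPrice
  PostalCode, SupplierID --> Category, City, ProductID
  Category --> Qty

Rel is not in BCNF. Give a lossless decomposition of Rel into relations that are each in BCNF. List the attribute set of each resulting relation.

Candidate key of the original relation: {PostalCode, SupplierID}.
Within {Category, City, PostalCode, ProductID, Qty, SupplierID, UnitPrice}: {PostalCode, ProductID}⁺ ∩ {Category, City, PostalCode, ProductID, Qty, SupplierID, UnitPrice} = {PostalCode, ProductID, UnitPrice}, not the whole set, so PostalCode, ProductID --> UnitPrice violates BCNF; decompose into {PostalCode, ProductID, UnitPrice} and {Category, City, PostalCode, ProductID, Qty, SupplierID}.
{PostalCode, ProductID, UnitPrice}: every determinant is a superkey — BCNF.
Within {Category, City, PostalCode, ProductID, Qty, SupplierID}: {Qty}⁺ ∩ {Category, City, PostalCode, ProductID, Qty, SupplierID} = {City, Qty}, not the whole set, so Qty --> City violates BCNF; decompose into {City, Qty} and {Category, PostalCode, ProductID, Qty, SupplierID}.
{City, Qty}: every determinant is a superkey — BCNF.
Within {Category, PostalCode, ProductID, Qty, SupplierID}: {Category}⁺ ∩ {Category, PostalCode, ProductID, Qty, SupplierID} = {Category, Qty}, not the whole set, so Category --> Qty violates BCNF; decompose into {Category, Qty} and {Category, PostalCode, ProductID, SupplierID}.
{Category, Qty}: every determinant is a superkey — BCNF.
{Category, PostalCode, ProductID, SupplierID}: every determinant is a superkey — BCNF.

{Category, PostalCode, ProductID, SupplierID}; {Category, Qty}; {City, Qty}; {PostalCode, ProductID, UnitPrice}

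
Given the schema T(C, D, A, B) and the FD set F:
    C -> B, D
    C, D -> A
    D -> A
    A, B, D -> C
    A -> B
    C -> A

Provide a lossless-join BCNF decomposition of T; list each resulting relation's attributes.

Candidate keys of the original relation: {C}, {D}.
Within {A, B, C, D}: {A}⁺ ∩ {A, B, C, D} = {A, B}, not the whole set, so A -> B violates BCNF; decompose into {A, B} and {A, C, D}.
{A, B}: every determinant is a superkey — BCNF.
{A, C, D}: every determinant is a superkey — BCNF.

{A, B}; {A, C, D}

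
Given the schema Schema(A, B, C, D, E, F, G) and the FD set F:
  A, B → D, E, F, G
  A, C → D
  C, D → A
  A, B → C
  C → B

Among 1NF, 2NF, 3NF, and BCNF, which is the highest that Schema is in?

Candidate keys: {A, B}, {A, C}, {C, D}. Prime attributes: {A, B, C, D}.
C → B breaks BCNF: {C}⁺ = {B, C}, so {C} is not a superkey.
Its right-hand attributes {B} are all prime, as are those of every other non-superkey FD — the relation is in 3NF.

3NF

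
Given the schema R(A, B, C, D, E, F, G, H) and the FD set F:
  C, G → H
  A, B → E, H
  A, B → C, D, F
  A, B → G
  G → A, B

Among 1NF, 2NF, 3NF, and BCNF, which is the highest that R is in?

Candidate keys: {A, B}, {G}. Prime attributes: {A, B, G}.
Every FD has a superkey on the left, so the relation is in BCNF.

BCNF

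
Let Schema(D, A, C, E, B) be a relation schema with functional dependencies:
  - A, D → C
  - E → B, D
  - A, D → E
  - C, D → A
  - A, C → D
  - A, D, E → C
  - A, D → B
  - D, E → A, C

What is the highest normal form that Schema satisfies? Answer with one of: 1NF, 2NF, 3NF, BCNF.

Candidate keys: {A, C}, {A, D}, {C, D}, {E}. Prime attributes: {A, C, D, E}.
Each dependency's left side is a superkey — BCNF holds.

BCNF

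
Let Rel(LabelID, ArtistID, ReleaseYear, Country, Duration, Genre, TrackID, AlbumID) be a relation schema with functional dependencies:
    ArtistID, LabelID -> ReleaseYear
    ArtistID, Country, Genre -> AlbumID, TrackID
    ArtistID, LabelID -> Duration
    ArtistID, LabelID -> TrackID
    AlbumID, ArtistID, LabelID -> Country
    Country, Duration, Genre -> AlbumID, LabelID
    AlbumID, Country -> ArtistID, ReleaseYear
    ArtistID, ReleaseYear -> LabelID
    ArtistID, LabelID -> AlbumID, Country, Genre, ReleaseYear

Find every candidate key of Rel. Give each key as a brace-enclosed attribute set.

{AlbumID, Country}, {ArtistID, Country, Genre}, {ArtistID, LabelID}, {ArtistID, ReleaseYear}, {Country, Duration, Genre}

{AlbumID, Country} is a candidate key since {AlbumID, Country}⁺ = {AlbumID, ArtistID, Country, Duration, Genre, LabelID, ReleaseYear, TrackID} covers every attribute.
{ArtistID, LabelID} is a candidate key since {ArtistID, LabelID}⁺ = {AlbumID, ArtistID, Country, Duration, Genre, LabelID, ReleaseYear, TrackID} covers every attribute.
{ArtistID, ReleaseYear} is a candidate key since {ArtistID, ReleaseYear}⁺ = {AlbumID, ArtistID, Country, Duration, Genre, LabelID, ReleaseYear, TrackID} covers every attribute.
{ArtistID, Country, Genre} is a candidate key since {ArtistID, Country, Genre}⁺ = {AlbumID, ArtistID, Country, Duration, Genre, LabelID, ReleaseYear, TrackID} covers every attribute.
{Country, Duration, Genre} is a candidate key since {Country, Duration, Genre}⁺ = {AlbumID, ArtistID, Country, Duration, Genre, LabelID, ReleaseYear, TrackID} covers every attribute.
These are minimal and exhaustive — every other superkey contains one of them.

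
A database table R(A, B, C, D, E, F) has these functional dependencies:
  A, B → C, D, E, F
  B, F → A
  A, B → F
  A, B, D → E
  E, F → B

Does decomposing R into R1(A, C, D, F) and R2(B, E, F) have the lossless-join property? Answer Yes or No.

R1 ∩ R2 = {F}; its closure under F is {F}.
R1 ⊄ {F} and R2 ⊄ {F}, so the split is lossy.

No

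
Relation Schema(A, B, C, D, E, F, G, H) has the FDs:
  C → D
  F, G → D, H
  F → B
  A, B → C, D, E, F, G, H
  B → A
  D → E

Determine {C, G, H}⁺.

{C, D, E, G, H}

Start with {C, G, H}.
C → D applies; add {D} → now {C, D, G, H}.
D → E applies; add {E} → now {C, D, E, G, H}.
No further FD applies.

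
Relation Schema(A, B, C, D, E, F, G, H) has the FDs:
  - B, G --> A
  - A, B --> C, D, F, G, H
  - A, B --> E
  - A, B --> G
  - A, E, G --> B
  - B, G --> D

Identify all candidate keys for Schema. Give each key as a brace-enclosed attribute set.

{A, B}, {A, E, G}, {B, G}

Closure of {A, B} is {A, B, C, D, E, F, G, H}, the whole schema; {A, B} is a candidate key.
Closure of {B, G} is {A, B, C, D, E, F, G, H}, the whole schema; {B, G} is a candidate key.
Closure of {A, E, G} is {A, B, C, D, E, F, G, H}, the whole schema; {A, E, G} is a candidate key.
Any other superkey properly contains one of these, so there are no further candidate keys.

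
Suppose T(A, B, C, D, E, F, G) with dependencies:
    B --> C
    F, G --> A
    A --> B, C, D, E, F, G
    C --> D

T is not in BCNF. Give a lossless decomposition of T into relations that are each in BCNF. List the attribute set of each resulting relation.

{A, B, E, F, G}; {B, C}; {C, D}

Candidate keys of the original relation: {A}, {F, G}.
Within {A, B, C, D, E, F, G}: {B}⁺ ∩ {A, B, C, D, E, F, G} = {B, C, D}, not the whole set, so B --> C, D violates BCNF; decompose into {B, C, D} and {A, B, E, F, G}.
Within {B, C, D}: {C}⁺ ∩ {B, C, D} = {C, D}, not the whole set, so C --> D violates BCNF; decompose into {C, D} and {B, C}.
{C, D} has no BCNF violation.
{B, C} has no BCNF violation.
{A, B, E, F, G} has no BCNF violation.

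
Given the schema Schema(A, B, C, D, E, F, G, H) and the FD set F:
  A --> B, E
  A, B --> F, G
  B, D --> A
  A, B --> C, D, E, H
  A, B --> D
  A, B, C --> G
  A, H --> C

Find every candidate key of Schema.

{A}, {B, D}

{A}⁺ = {A, B, C, D, E, F, G, H} — all of the relation — so {A} is a candidate key.
{B, D}⁺ = {A, B, C, D, E, F, G, H} — all of the relation — so {B, D} is a candidate key.
These are minimal and exhaustive — every other superkey contains one of them.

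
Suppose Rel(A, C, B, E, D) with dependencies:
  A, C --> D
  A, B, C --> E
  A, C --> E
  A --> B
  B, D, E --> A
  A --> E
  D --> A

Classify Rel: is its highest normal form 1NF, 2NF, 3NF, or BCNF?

1NF

Candidate keys: {A, C}, {C, D}. Prime attributes: {A, C, D}.
A --> B breaks BCNF: {A}⁺ = {A, B, E}, so {A} is not a superkey.
Because {B} is non-prime and the left side of A --> B is not a superkey, the relation is not in 3NF.
The proper key subset {A} of {A, C} determines non-prime {B, E}, so the relation is not even in 2NF.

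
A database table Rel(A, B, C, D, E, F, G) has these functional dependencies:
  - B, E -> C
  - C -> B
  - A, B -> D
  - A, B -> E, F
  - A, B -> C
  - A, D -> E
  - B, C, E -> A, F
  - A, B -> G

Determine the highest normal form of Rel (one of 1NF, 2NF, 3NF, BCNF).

3NF

Candidate keys: {A, B}, {A, C}, {B, E}, {C, E}. Prime attributes: {A, B, C, E}.
C -> B breaks BCNF: {C}⁺ = {B, C}, so {C} is not a superkey.
Since {B} ⊆ prime attributes and every other non-superkey FD also has a prime right side, the schema is in 3NF.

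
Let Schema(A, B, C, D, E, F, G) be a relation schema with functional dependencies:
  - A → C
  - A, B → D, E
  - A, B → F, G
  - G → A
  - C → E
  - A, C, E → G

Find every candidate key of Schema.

No FD produces {B}, so it must be in every candidate key.
{A, B}⁺ = {A, B, C, D, E, F, G}, which is every attribute, so {A, B} is a candidate key.
{B, G}⁺ = {A, B, C, D, E, F, G}, which is every attribute, so {B, G} is a candidate key.
These are minimal and exhaustive — every other superkey contains one of them.

{A, B}, {B, G}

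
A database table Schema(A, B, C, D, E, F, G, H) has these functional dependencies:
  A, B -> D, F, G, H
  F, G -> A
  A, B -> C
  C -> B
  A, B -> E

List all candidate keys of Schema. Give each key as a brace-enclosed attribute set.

{A, B} is a candidate key since {A, B}⁺ = {A, B, C, D, E, F, G, H} covers every attribute.
{A, C} is a candidate key since {A, C}⁺ = {A, B, C, D, E, F, G, H} covers every attribute.
{B, F, G} is a candidate key since {B, F, G}⁺ = {A, B, C, D, E, F, G, H} covers every attribute.
{C, F, G} is a candidate key since {C, F, G}⁺ = {A, B, C, D, E, F, G, H} covers every attribute.
No proper subset of any of these is a key, and no other minimal superkey exists.

{A, B}, {A, C}, {B, F, G}, {C, F, G}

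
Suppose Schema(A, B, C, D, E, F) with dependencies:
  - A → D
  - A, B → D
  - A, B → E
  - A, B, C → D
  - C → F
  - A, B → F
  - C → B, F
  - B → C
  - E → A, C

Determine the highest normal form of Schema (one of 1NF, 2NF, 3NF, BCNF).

Candidate keys: {A, B}, {A, C}, {E}. Prime attributes: {A, B, C, E}.
A → D breaks BCNF: {A}⁺ = {A, D}, so {A} is not a superkey.
A → D has non-prime {D} on the right and a non-superkey on the left, so 3NF fails.
{A} is a proper subset of the key {A, B}, and {A}⁺ contains the non-prime attribute {D} — a partial dependency, so 2NF is violated.

1NF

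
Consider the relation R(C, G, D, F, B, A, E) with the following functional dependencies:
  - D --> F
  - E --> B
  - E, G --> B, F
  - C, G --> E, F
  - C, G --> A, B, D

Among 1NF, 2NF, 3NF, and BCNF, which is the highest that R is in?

2NF

Candidate key: {C, G}. Prime attributes: {C, G}.
D --> F breaks BCNF: {D}⁺ = {D, F}, so {D} is not a superkey.
D --> F determines the non-prime attribute {F} from a non-superkey — 3NF is violated.
No non-prime attribute depends on a proper subset of any candidate key, so 2NF holds.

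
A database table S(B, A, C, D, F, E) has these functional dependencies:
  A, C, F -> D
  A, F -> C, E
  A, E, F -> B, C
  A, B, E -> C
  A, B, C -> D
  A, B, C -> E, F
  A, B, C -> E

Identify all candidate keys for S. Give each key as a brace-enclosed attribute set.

{A, B, C}, {A, B, E}, {A, F}

Attributes never on any right-hand side: {A} — every candidate key must contain it.
Closure of {A, F} is {A, B, C, D, E, F}, the whole schema; {A, F} is a candidate key.
Closure of {A, B, C} is {A, B, C, D, E, F}, the whole schema; {A, B, C} is a candidate key.
Closure of {A, B, E} is {A, B, C, D, E, F}, the whole schema; {A, B, E} is a candidate key.
No proper subset of any of these is a key, and no other minimal superkey exists.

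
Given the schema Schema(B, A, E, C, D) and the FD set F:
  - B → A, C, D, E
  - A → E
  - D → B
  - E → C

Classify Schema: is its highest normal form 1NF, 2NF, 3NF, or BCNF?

Candidate keys: {B}, {D}. Prime attributes: {B, D}.
For A → E we have {A}⁺ = {A, C, E}; {A} is not a superkey, so BCNF fails.
A → E determines the non-prime attribute {E} from a non-superkey — 3NF is violated.
All keys have size 1, which rules out partial dependencies — 2NF is satisfied.

2NF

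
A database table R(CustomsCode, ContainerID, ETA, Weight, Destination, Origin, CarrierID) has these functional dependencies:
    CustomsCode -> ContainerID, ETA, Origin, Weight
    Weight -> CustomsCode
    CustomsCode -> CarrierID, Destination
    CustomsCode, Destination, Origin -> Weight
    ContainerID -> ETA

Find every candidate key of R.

{CustomsCode}, {Weight}

{CustomsCode}⁺ = {CarrierID, ContainerID, CustomsCode, Destination, ETA, Origin, Weight}, which is every attribute, so {CustomsCode} is a candidate key.
{Weight}⁺ = {CarrierID, ContainerID, CustomsCode, Destination, ETA, Origin, Weight}, which is every attribute, so {Weight} is a candidate key.
Any other superkey properly contains one of these, so there are no further candidate keys.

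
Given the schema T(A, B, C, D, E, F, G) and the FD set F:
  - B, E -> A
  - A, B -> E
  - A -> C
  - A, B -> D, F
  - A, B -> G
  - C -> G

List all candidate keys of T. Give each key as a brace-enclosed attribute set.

{B} never appears on the right of any FD, so every key must include it.
{A, B}⁺ = {A, B, C, D, E, F, G} — all of the relation — so {A, B} is a candidate key.
{B, E}⁺ = {A, B, C, D, E, F, G} — all of the relation — so {B, E} is a candidate key.
These are minimal and exhaustive — every other superkey contains one of them.

{A, B}, {B, E}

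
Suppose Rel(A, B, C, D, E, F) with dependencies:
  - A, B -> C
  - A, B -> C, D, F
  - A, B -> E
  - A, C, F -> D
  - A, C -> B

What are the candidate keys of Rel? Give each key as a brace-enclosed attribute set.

{A} never appears on the right of any FD, so every key must include it.
Closure of {A, B} is {A, B, C, D, E, F}, the whole schema; {A, B} is a candidate key.
Closure of {A, C} is {A, B, C, D, E, F}, the whole schema; {A, C} is a candidate key.
These are minimal and exhaustive — every other superkey contains one of them.

{A, B}, {A, C}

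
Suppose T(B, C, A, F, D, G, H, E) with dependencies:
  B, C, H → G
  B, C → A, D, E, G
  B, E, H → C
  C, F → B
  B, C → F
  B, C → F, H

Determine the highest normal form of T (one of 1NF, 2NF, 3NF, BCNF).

Candidate keys: {B, C}, {B, E, H}, {C, F}. Prime attributes: {B, C, E, F, H}.
The left-hand side of every FD is a superkey, so BCNF is satisfied.

BCNF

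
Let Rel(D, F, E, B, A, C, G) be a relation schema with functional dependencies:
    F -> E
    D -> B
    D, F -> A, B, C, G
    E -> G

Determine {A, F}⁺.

Start with {A, F}.
F -> E applies; add {E} → now {A, E, F}.
E -> G applies; add {G} → now {A, E, F, G}.
No further FD applies.

{A, E, F, G}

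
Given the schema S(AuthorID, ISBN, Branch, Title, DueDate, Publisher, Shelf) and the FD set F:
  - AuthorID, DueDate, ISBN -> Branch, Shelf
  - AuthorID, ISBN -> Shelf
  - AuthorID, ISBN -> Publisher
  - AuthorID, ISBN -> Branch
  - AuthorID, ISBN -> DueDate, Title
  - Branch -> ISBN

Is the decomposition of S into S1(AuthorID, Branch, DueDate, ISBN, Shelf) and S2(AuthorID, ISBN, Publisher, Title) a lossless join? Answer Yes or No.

Yes

Common attributes: {AuthorID, ISBN}; their closure is {AuthorID, Branch, DueDate, ISBN, Publisher, Shelf, Title}.
Since S1 ⊆ {AuthorID, Branch, DueDate, ISBN, Publisher, Shelf, Title}, the intersection is a superkey of S1; the decomposition is lossless.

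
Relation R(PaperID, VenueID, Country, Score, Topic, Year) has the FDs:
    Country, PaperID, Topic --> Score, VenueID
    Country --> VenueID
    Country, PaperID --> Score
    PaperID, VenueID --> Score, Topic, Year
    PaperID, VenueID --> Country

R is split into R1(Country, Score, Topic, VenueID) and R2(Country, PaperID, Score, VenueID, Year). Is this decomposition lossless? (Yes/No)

No

The shared attributes are {Country, Score, VenueID} and {Country, Score, VenueID}⁺ = {Country, Score, VenueID}.
The closure covers neither R1 nor R2 entirely; the join is not lossless.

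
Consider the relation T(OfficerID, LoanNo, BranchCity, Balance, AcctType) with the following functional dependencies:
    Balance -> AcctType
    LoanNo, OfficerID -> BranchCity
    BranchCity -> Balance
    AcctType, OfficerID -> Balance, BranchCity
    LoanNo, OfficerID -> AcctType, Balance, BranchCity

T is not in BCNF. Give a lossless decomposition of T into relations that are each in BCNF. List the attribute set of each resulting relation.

{AcctType, Balance}; {Balance, BranchCity}; {BranchCity, LoanNo, OfficerID}

Candidate key of the original relation: {LoanNo, OfficerID}.
In {AcctType, Balance, BranchCity, LoanNo, OfficerID}, {Balance} is not a superkey ({Balance}⁺ restricted to this set is {AcctType, Balance}), so split on Balance -> AcctType into {AcctType, Balance} and {Balance, BranchCity, LoanNo, OfficerID}.
{AcctType, Balance} is in BCNF.
In {Balance, BranchCity, LoanNo, OfficerID}, {BranchCity} is not a superkey ({BranchCity}⁺ restricted to this set is {Balance, BranchCity}), so split on BranchCity -> Balance into {Balance, BranchCity} and {BranchCity, LoanNo, OfficerID}.
{Balance, BranchCity} is in BCNF.
{BranchCity, LoanNo, OfficerID} is in BCNF.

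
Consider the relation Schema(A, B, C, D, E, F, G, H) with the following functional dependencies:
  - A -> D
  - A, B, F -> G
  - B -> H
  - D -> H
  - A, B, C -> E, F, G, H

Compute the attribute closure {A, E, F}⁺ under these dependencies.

Start with {A, E, F}.
A -> D applies; add {D} → now {A, D, E, F}.
D -> H applies; add {H} → now {A, D, E, F, H}.
No further FD applies.

{A, D, E, F, H}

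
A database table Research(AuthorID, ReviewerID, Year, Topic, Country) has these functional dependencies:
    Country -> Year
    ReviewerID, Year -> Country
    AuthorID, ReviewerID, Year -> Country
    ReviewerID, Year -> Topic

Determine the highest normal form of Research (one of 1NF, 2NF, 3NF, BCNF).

Candidate keys: {AuthorID, Country, ReviewerID}, {AuthorID, ReviewerID, Year}. Prime attributes: {AuthorID, Country, ReviewerID, Year}.
Country -> Year: {Country}⁺ = {Country, Year}, which is not all of the attributes, so the left side is not a superkey — BCNF is violated.
ReviewerID, Year -> Topic has non-prime {Topic} on the right and a non-superkey on the left, so 3NF fails.
{Country, ReviewerID} is a proper subset of the key {AuthorID, Country, ReviewerID}, and {Country, ReviewerID}⁺ contains the non-prime attribute {Topic} — a partial dependency, so 2NF is violated.

1NF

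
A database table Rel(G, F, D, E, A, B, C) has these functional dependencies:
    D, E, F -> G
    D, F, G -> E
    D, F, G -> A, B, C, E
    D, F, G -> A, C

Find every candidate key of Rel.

{D, E, F}, {D, F, G}

Attributes never on any right-hand side: {D, F} — every candidate key must contain all of them.
{D, E, F}⁺ = {A, B, C, D, E, F, G} — all of the relation — so {D, E, F} is a candidate key.
{D, F, G}⁺ = {A, B, C, D, E, F, G} — all of the relation — so {D, F, G} is a candidate key.
No proper subset of any of these is a key, and no other minimal superkey exists.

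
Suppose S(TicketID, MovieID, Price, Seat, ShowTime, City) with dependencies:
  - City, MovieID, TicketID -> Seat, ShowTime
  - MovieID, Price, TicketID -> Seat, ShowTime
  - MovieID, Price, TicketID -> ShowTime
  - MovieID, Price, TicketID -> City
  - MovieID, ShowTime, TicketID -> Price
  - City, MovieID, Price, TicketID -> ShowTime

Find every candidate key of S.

{City, MovieID, TicketID}, {MovieID, Price, TicketID}, {MovieID, ShowTime, TicketID}

Attributes never on any right-hand side: {MovieID, TicketID} — every candidate key must contain all of them.
{City, MovieID, TicketID} is a candidate key since {City, MovieID, TicketID}⁺ = {City, MovieID, Price, Seat, ShowTime, TicketID} covers every attribute.
{MovieID, Price, TicketID} is a candidate key since {MovieID, Price, TicketID}⁺ = {City, MovieID, Price, Seat, ShowTime, TicketID} covers every attribute.
{MovieID, ShowTime, TicketID} is a candidate key since {MovieID, ShowTime, TicketID}⁺ = {City, MovieID, Price, Seat, ShowTime, TicketID} covers every attribute.
These are minimal and exhaustive — every other superkey contains one of them.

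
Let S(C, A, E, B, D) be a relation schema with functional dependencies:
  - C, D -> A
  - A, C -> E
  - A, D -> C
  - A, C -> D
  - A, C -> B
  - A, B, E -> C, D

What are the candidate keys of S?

{A, C} is a candidate key since {A, C}⁺ = {A, B, C, D, E} covers every attribute.
{A, D} is a candidate key since {A, D}⁺ = {A, B, C, D, E} covers every attribute.
{C, D} is a candidate key since {C, D}⁺ = {A, B, C, D, E} covers every attribute.
{A, B, E} is a candidate key since {A, B, E}⁺ = {A, B, C, D, E} covers every attribute.
No proper subset of any of these is a key, and no other minimal superkey exists.

{A, B, E}, {A, C}, {A, D}, {C, D}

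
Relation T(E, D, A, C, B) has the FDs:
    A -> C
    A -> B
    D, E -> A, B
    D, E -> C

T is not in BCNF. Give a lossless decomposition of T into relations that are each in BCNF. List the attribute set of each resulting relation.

Candidate key of the original relation: {D, E}.
In {A, B, C, D, E}, {A} is not a superkey ({A}⁺ restricted to this set is {A, B, C}), so split on A -> B, C into {A, B, C} and {A, D, E}.
{A, B, C} has no BCNF violation.
{A, D, E} has no BCNF violation.

{A, B, C}; {A, D, E}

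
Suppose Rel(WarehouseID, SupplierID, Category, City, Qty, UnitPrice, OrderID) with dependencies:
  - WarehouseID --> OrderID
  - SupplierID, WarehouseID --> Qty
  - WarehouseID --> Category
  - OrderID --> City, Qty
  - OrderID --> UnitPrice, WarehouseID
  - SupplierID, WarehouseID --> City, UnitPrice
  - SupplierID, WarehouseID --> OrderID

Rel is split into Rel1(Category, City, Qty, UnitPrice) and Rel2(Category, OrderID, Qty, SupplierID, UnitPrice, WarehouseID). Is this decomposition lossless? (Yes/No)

The shared attributes are {Category, Qty, UnitPrice} and {Category, Qty, UnitPrice}⁺ = {Category, Qty, UnitPrice}.
Neither Rel1 nor Rel2 is contained in that closure, so the decomposition is lossy.

No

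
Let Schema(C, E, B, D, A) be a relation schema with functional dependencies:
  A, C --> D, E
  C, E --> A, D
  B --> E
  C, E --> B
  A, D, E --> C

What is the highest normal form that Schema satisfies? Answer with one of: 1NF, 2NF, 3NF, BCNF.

Candidate keys: {A, B, D}, {A, C}, {A, D, E}, {B, C}, {C, E}. Prime attributes: {A, B, C, D, E}.
B --> E: {B}⁺ = {B, E}, which is not all of the attributes, so the left side is not a superkey — BCNF is violated.
Its right-hand attributes {E} are all prime, as are those of every other non-superkey FD — the relation is in 3NF.

3NF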